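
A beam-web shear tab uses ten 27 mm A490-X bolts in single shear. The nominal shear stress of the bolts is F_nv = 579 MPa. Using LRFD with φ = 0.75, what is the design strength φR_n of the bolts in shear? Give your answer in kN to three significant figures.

2490 kN

A_b = π × 27² / 4 = 572.6 mm².
R_n = F_nv · A_b · n · n_s = 579 × 572.6 × 10 × 1 / 1000 = 3315 kN.
Design strength φR_n = 0.75 × 3315 = 2490 kN.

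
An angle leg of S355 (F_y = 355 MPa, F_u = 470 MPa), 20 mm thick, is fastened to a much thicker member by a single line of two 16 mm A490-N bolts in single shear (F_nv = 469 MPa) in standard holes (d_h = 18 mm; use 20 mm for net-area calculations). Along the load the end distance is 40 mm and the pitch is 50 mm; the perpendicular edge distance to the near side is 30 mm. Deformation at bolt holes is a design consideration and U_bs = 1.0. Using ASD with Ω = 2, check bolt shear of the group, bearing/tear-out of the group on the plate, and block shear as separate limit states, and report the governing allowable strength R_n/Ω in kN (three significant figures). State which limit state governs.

94.3 kN (bolt shear governs)

Bolt shear: A_b = π·16²/4 = 201.1 mm²; R_n = 469 × 201.1 × 2 × 1 / 1000 = 188.6 kN → 188.6 / 2 = 94.3 kN.
Bearing: edge l_c = 31, r_n = 349.7 kN; interior l_c = 32, r_n = 361 kN; R_n = 349.7 + 1·361 = 710.6 kN → 355 kN.
Block shear: A_gv = 1800, A_nv = 1200, A_nt = 400 mm²; R_n = min(0.6F_uA_nv, 0.6F_yA_gv) + U_bs·F_u·A_nt = 526.4 kN → 263 kN.
Bolt shear governs: 94.3 kN.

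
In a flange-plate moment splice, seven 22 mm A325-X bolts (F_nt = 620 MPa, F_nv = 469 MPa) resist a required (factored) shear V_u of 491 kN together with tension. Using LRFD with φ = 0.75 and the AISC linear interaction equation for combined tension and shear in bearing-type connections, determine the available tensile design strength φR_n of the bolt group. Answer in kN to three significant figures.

A_b = π·22²/4 = 380.1 mm²; f_rv = 491 × 1000 / (7 × 380.1) = 184.5 MPa.
F'_nt = 1.3 F_nt − (F_nt / φF_nv) f_rv = 1.3·620 − (620/(0.75·469))·184.5 = 480.8 MPa, capped at F_nt → F'_nt = 480.8 MPa.
R_n = F'_nt · A_b · n = 480.8 × 380.1 × 7 / 1000 = 1279 kN.
Design strength φR_n = 0.75 × 1279 = 959 kN.

959 kN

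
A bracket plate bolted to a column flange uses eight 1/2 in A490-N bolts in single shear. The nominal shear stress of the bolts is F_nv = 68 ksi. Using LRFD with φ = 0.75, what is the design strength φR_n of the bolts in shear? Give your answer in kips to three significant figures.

A_b = π × 0.5² / 4 = 0.1963 in².
R_n = F_nv · A_b · n · n_s = 68 × 0.1963 × 8 × 1 = 106.8 kips.
Design strength φR_n = 0.75 × 106.8 = 80.1 kips.

80.1 kips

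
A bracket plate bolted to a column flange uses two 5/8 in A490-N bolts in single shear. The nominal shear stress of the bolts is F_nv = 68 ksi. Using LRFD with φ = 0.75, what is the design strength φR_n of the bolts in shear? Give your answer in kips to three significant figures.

A_b = π × 0.625² / 4 = 0.3068 in².
R_n = F_nv · A_b · n · n_s = 68 × 0.3068 × 2 × 1 = 41.72 kips.
Design strength φR_n = 0.75 × 41.72 = 31.3 kips.

31.3 kips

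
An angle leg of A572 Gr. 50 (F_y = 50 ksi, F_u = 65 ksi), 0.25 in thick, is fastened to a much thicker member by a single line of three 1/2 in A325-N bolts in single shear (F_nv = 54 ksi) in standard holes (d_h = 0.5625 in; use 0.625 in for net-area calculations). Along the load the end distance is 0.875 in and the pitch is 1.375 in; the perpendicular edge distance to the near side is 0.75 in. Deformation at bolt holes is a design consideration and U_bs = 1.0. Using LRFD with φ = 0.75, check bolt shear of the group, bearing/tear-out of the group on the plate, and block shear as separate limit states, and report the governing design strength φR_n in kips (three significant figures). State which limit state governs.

Bolt shear: A_b = π·0.5²/4 = 0.1963 in²; R_n = 54 × 0.1963 × 3 × 1 = 31.81 kips → 0.75 × 31.81 = 23.9 kips.
Bearing: edge l_c = 0.5938, r_n = 11.58 kips; interior l_c = 0.8125, r_n = 15.84 kips; R_n = 11.58 + 2·15.84 = 43.27 kips → 32.4 kips.
Block shear: A_gv = 0.9062, A_nv = 0.5156, A_nt = 0.1094 in²; R_n = min(0.6F_uA_nv, 0.6F_yA_gv) + U_bs·F_u·A_nt = 27.22 kips → 20.4 kips.
Block shear governs: 20.4 kips.

20.4 kips (block shear governs)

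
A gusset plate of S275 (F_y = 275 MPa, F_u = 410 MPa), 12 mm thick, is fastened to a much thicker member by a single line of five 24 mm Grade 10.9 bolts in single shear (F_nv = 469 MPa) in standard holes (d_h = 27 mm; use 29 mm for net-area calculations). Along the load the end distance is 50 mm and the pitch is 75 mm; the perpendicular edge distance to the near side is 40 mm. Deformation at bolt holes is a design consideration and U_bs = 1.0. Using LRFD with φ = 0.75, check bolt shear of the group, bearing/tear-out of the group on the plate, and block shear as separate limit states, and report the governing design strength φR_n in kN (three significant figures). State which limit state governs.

Bolt shear: A_b = π·24²/4 = 452.4 mm²; R_n = 469 × 452.4 × 5 × 1 / 1000 = 1061 kN → 0.75 × 1061 = 796 kN.
Bearing: edge l_c = 36.5, r_n = 215.5 kN; interior l_c = 48, r_n = 283.4 kN; R_n = 215.5 + 4·283.4 = 1349 kN → 1010 kN.
Block shear: A_gv = 4200, A_nv = 2634, A_nt = 306 mm²; R_n = min(0.6F_uA_nv, 0.6F_yA_gv) + U_bs·F_u·A_nt = 773.4 kN → 580 kN.
Block shear governs: 580 kN.

580 kN (block shear governs)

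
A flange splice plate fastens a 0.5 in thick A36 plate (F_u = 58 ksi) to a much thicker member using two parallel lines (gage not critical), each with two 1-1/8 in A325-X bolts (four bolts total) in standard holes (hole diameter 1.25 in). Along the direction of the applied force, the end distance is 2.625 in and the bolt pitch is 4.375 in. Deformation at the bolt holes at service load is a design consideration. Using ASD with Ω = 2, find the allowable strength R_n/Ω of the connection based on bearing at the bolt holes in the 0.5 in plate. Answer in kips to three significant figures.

Per bolt r_n = 1.2 l_c t F_u ≤ 2.4 d t F_u; upper limit = 2.4 × 1.125 × 0.5 × 58 = 78.3 kips.
Edge bolt: l_c = 2.625 − 1.25/2 = 2 in → 1.2 × 2 × 0.5 × 58 = 69.6 → r_n = 69.6 kips.
Interior bolts: l_c = 4.375 − 1.25 = 3.125 in → 1.2 × 3.125 × 0.5 × 58 = 108.8 → r_n = 78.3 kips.
R_n = 2 × 69.6 + 2 × 78.3 = 295.8 kips.
Allowable strength R_n/Ω = 295.8 / 2 = 148 kips.

148 kips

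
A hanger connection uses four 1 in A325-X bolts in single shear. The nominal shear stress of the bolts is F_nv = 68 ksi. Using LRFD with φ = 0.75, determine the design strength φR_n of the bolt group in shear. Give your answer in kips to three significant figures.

A_b = π × 1² / 4 = 0.7854 in².
R_n = F_nv · A_b · n · n_s = 68 × 0.7854 × 4 × 1 = 213.6 kips.
Design strength φR_n = 0.75 × 213.6 = 160 kips.

160 kips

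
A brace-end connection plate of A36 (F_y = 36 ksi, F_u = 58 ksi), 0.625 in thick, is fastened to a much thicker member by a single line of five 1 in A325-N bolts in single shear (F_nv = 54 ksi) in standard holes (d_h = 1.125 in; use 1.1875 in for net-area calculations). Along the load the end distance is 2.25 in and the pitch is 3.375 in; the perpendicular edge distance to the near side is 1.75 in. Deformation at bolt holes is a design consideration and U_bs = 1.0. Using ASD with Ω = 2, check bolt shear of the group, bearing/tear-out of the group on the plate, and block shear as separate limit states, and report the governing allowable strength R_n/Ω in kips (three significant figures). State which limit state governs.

106 kips (bolt shear governs)

Bolt shear: A_b = π·1²/4 = 0.7854 in²; R_n = 54 × 0.7854 × 5 × 1 = 212.1 kips → 212.1 / 2 = 106 kips.
Bearing: edge l_c = 1.688, r_n = 73.41 kips; interior l_c = 2.25, r_n = 87 kips; R_n = 73.41 + 4·87 = 421.4 kips → 211 kips.
Block shear: A_gv = 9.844, A_nv = 6.504, A_nt = 0.7227 in²; R_n = min(0.6F_uA_nv, 0.6F_yA_gv) + U_bs·F_u·A_nt = 254.5 kips → 127 kips.
Bolt shear governs: 106 kips.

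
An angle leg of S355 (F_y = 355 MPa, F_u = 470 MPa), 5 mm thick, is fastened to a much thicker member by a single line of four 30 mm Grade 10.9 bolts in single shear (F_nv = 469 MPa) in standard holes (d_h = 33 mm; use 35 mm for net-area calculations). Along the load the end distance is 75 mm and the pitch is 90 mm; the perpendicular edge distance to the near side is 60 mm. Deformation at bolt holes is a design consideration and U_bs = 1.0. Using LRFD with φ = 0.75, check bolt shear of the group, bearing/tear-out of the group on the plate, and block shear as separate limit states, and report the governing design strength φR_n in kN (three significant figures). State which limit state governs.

Bolt shear: A_b = π·30²/4 = 706.9 mm²; R_n = 469 × 706.9 × 4 × 1 / 1000 = 1326 kN → 0.75 × 1326 = 995 kN.
Bearing: edge l_c = 58.5, r_n = 165 kN; interior l_c = 57, r_n = 160.7 kN; R_n = 165 + 3·160.7 = 647.2 kN → 485 kN.
Block shear: A_gv = 1725, A_nv = 1112, A_nt = 212.5 mm²; R_n = min(0.6F_uA_nv, 0.6F_yA_gv) + U_bs·F_u·A_nt = 413.6 kN → 310 kN.
Block shear governs: 310 kN.

310 kN (block shear governs)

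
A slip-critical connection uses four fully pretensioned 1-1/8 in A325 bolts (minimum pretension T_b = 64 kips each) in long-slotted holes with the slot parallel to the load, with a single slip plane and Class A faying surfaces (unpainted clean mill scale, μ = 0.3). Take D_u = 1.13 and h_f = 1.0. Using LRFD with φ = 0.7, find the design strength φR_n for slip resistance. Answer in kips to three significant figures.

R_n = μ · D_u · h_f · T_b · n_s · n_b = 0.3 × 1.13 × 1.0 × 64 × 1 × 4 = 86.78 kips.
Design strength φR_n = 0.7 × 86.78 = 60.7 kips.

60.7 kips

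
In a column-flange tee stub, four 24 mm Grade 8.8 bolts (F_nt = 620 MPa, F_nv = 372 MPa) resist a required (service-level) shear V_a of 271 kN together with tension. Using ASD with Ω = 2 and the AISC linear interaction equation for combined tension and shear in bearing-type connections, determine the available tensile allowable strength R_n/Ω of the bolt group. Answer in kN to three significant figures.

278 kN

A_b = π·24²/4 = 452.4 mm²; f_rv = 271 × 1000 / (4 × 452.4) = 149.8 MPa.
F'_nt = 1.3 F_nt − (Ω F_nt / F_nv) f_rv = 1.3·620 − (2·620/372)·149.8 = 306.8 MPa, capped at F_nt → F'_nt = 306.8 MPa.
R_n = F'_nt · A_b · n = 306.8 × 452.4 × 4 / 1000 = 555.2 kN.
Allowable strength R_n/Ω = 555.2 / 2 = 278 kN.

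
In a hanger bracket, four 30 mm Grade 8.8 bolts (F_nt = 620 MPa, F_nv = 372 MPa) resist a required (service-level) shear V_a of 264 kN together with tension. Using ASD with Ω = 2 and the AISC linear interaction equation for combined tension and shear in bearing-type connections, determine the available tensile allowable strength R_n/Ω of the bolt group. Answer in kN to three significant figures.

A_b = π·30²/4 = 706.9 mm²; f_rv = 264 × 1000 / (4 × 706.9) = 93.37 MPa.
F'_nt = 1.3 F_nt − (Ω F_nt / F_nv) f_rv = 1.3·620 − (2·620/372)·93.37 = 494.8 MPa, capped at F_nt → F'_nt = 494.8 MPa.
R_n = F'_nt · A_b · n = 494.8 × 706.9 × 4 / 1000 = 1399 kN.
Allowable strength R_n/Ω = 1399 / 2 = 699 kN.

699 kN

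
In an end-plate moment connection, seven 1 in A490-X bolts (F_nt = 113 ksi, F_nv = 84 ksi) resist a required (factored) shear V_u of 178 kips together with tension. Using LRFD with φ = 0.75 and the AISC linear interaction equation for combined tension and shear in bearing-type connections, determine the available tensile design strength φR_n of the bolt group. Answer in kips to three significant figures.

366 kips

A_b = π·1²/4 = 0.7854 in²; f_rv = 178 / (7 × 0.7854) = 32.38 ksi.
F'_nt = 1.3 F_nt − (F_nt / φF_nv) f_rv = 1.3·113 − (113/(0.75·84))·32.38 = 88.83 ksi, capped at F_nt → F'_nt = 88.83 ksi.
R_n = F'_nt · A_b · n = 88.83 × 0.7854 × 7 = 488.4 kips.
Design strength φR_n = 0.75 × 488.4 = 366 kips.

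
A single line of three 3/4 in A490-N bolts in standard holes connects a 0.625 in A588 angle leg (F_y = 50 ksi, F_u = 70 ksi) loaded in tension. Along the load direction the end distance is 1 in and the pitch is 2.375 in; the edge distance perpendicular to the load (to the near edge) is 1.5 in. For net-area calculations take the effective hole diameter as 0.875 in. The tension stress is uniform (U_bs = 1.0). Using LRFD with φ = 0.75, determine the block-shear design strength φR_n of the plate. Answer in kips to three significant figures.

Shear plane L_v = 1 + 2·2.375 = 5.75 in; A_gv = 5.75 × 0.625 = 3.594 in².
A_nv = (5.75 − 2.5·0.875) × 0.625 = 2.227 in².
A_nt = (1.5 − 0.5·0.875) × 0.625 = 0.6641 in².
0.6 F_u A_nv = 93.52 kips; 0.6 F_y A_gv = 107.8 kips → shear rupture governs the shear term.
R_n = 93.52 + 1.0 × 70 × 0.6641 = 140 kips.
Design strength φR_n = 0.75 × 140 = 105 kips.

105 kips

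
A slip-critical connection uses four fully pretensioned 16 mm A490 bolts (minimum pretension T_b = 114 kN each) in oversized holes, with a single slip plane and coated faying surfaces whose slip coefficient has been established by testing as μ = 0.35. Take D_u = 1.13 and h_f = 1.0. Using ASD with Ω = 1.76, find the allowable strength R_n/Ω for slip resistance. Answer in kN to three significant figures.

102 kN

R_n = μ · D_u · h_f · T_b · n_s · n_b = 0.35 × 1.13 × 1.0 × 114 × 1 × 4 = 180.3 kN.
Allowable strength R_n/Ω = 180.3 / 1.76 = 102 kN.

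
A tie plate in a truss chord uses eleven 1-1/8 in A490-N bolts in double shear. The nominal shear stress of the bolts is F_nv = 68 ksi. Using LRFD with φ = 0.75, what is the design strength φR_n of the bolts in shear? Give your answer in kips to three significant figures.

A_b = π × 1.125² / 4 = 0.994 in².
R_n = F_nv · A_b · n · n_s = 68 × 0.994 × 11 × 2 = 1487 kips.
Design strength φR_n = 0.75 × 1487 = 1120 kips.

1120 kips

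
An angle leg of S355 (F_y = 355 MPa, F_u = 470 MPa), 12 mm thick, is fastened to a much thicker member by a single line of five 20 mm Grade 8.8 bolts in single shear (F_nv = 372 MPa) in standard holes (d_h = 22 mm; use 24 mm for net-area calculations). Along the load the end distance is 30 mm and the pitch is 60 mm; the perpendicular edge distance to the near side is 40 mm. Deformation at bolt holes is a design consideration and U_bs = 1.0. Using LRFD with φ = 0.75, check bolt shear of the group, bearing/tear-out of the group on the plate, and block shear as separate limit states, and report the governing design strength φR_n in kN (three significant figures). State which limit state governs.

Bolt shear: A_b = π·20²/4 = 314.2 mm²; R_n = 372 × 314.2 × 5 × 1 / 1000 = 584.3 kN → 0.75 × 584.3 = 438 kN.
Bearing: edge l_c = 19, r_n = 128.6 kN; interior l_c = 38, r_n = 257.2 kN; R_n = 128.6 + 4·257.2 = 1157 kN → 868 kN.
Block shear: A_gv = 3240, A_nv = 1944, A_nt = 336 mm²; R_n = min(0.6F_uA_nv, 0.6F_yA_gv) + U_bs·F_u·A_nt = 706.1 kN → 530 kN.
Bolt shear governs: 438 kN.

438 kN (bolt shear governs)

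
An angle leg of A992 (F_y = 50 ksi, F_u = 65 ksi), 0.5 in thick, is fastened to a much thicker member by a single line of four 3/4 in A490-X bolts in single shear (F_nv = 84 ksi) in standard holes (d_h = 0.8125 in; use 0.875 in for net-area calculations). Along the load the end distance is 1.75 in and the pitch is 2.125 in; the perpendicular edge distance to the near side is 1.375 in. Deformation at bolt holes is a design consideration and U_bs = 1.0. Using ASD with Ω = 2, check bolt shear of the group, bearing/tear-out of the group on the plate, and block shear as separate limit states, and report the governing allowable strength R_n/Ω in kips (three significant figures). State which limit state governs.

64.6 kips (block shear governs)

Bolt shear: A_b = π·0.75²/4 = 0.4418 in²; R_n = 84 × 0.4418 × 4 × 1 = 148.4 kips → 148.4 / 2 = 74.2 kips.
Bearing: edge l_c = 1.344, r_n = 52.41 kips; interior l_c = 1.312, r_n = 51.19 kips; R_n = 52.41 + 3·51.19 = 206 kips → 103 kips.
Block shear: A_gv = 4.062, A_nv = 2.531, A_nt = 0.4688 in²; R_n = min(0.6F_uA_nv, 0.6F_yA_gv) + U_bs·F_u·A_nt = 129.2 kips → 64.6 kips.
Block shear governs: 64.6 kips.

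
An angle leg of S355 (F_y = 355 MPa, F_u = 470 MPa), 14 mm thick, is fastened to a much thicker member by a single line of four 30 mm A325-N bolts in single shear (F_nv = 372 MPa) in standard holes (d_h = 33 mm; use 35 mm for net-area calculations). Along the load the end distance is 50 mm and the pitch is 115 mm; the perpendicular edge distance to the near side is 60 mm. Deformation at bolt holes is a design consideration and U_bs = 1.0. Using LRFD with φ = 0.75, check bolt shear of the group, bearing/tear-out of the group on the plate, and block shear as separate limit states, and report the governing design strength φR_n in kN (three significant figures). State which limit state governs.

789 kN (bolt shear governs)

Bolt shear: A_b = π·30²/4 = 706.9 mm²; R_n = 372 × 706.9 × 4 × 1 / 1000 = 1052 kN → 0.75 × 1052 = 789 kN.
Bearing: edge l_c = 33.5, r_n = 264.5 kN; interior l_c = 82, r_n = 473.8 kN; R_n = 264.5 + 3·473.8 = 1686 kN → 1260 kN.
Block shear: A_gv = 5530, A_nv = 3815, A_nt = 595 mm²; R_n = min(0.6F_uA_nv, 0.6F_yA_gv) + U_bs·F_u·A_nt = 1355 kN → 1020 kN.
Bolt shear governs: 789 kN.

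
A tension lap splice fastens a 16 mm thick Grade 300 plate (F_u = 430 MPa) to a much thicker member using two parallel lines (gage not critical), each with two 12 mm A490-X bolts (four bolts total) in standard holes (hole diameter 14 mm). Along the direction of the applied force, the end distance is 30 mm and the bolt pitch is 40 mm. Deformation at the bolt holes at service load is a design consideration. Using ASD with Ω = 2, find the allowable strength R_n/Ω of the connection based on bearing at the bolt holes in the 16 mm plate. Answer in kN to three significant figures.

Per bolt r_n = 1.2 l_c t F_u ≤ 2.4 d t F_u; upper limit = 2.4 × 12 × 16 × 430 / 1000 = 198.1 kN.
Edge bolt: l_c = 30 − 14/2 = 23 mm → 1.2 × 23 × 16 × 430 / 1000 = 189.9 → r_n = 189.9 kN.
Interior bolts: l_c = 40 − 14 = 26 mm → 1.2 × 26 × 16 × 430 / 1000 = 214.7 → r_n = 198.1 kN.
R_n = 2 × 189.9 + 2 × 198.1 = 776.1 kN.
Allowable strength R_n/Ω = 776.1 / 2 = 388 kN.

388 kN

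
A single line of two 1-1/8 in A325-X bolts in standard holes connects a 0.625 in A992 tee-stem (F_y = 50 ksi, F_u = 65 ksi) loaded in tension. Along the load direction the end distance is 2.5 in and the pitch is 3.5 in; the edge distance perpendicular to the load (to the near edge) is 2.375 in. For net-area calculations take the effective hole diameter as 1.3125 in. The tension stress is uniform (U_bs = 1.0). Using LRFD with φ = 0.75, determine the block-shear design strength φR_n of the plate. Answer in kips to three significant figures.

Shear plane L_v = 2.5 + 1·3.5 = 6 in; A_gv = 6 × 0.625 = 3.75 in².
A_nv = (6 − 1.5·1.3125) × 0.625 = 2.52 in².
A_nt = (2.375 − 0.5·1.3125) × 0.625 = 1.074 in².
0.6 F_u A_nv = 98.26 kips; 0.6 F_y A_gv = 112.5 kips → shear rupture governs the shear term.
R_n = 98.26 + 1.0 × 65 × 1.074 = 168.1 kips.
Design strength φR_n = 0.75 × 168.1 = 126 kips.

126 kips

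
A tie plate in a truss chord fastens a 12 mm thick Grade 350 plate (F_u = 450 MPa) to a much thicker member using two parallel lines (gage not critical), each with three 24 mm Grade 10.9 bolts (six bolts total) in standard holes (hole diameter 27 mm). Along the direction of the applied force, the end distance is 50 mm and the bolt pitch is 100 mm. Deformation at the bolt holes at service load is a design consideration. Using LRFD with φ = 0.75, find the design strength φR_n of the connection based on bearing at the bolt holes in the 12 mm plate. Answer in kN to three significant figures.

1290 kN

Per bolt r_n = 1.2 l_c t F_u ≤ 2.4 d t F_u; upper limit = 2.4 × 24 × 12 × 450 / 1000 = 311 kN.
Edge bolt: l_c = 50 − 27/2 = 36.5 mm → 1.2 × 36.5 × 12 × 450 / 1000 = 236.5 → r_n = 236.5 kN.
Interior bolts: l_c = 100 − 27 = 73 mm → 1.2 × 73 × 12 × 450 / 1000 = 473 → r_n = 311 kN.
R_n = 2 × 236.5 + 4 × 311 = 1717 kN.
Design strength φR_n = 0.75 × 1717 = 1290 kN.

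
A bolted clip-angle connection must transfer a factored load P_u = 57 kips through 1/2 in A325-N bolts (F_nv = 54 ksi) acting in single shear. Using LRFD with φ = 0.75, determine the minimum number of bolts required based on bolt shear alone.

A_b = π·0.5²/4 = 0.1963 in².
Per-bolt design strength φR_n = 0.75 × 54 × 0.1963 × 1 = 7.952 kips.
n ≥ 57 / 7.952 = 7.168 → use 8 bolts.

8 bolts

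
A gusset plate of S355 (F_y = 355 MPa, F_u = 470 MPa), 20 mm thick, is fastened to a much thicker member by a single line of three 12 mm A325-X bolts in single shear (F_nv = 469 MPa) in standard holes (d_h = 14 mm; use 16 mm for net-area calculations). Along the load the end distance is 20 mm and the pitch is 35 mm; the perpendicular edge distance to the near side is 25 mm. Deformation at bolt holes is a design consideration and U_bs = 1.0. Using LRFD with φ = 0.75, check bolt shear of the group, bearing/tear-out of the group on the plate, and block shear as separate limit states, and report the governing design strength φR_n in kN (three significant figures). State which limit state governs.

119 kN (bolt shear governs)

Bolt shear: A_b = π·12²/4 = 113.1 mm²; R_n = 469 × 113.1 × 3 × 1 / 1000 = 159.1 kN → 0.75 × 159.1 = 119 kN.
Bearing: edge l_c = 13, r_n = 146.6 kN; interior l_c = 21, r_n = 236.9 kN; R_n = 146.6 + 2·236.9 = 620.4 kN → 465 kN.
Block shear: A_gv = 1800, A_nv = 1000, A_nt = 340 mm²; R_n = min(0.6F_uA_nv, 0.6F_yA_gv) + U_bs·F_u·A_nt = 441.8 kN → 331 kN.
Bolt shear governs: 119 kN.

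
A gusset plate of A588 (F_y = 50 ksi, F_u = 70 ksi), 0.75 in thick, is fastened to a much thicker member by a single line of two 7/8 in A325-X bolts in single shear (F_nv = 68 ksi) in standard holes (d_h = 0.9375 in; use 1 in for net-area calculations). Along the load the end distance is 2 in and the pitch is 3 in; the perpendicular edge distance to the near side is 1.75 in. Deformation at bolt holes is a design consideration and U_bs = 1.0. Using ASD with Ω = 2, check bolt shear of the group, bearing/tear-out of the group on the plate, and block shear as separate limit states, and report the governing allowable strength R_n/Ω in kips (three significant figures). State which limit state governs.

40.9 kips (bolt shear governs)

Bolt shear: A_b = π·0.875²/4 = 0.6013 in²; R_n = 68 × 0.6013 × 2 × 1 = 81.78 kips → 81.78 / 2 = 40.9 kips.
Bearing: edge l_c = 1.531, r_n = 96.47 kips; interior l_c = 2.062, r_n = 110.3 kips; R_n = 96.47 + 1·110.3 = 206.7 kips → 103 kips.
Block shear: A_gv = 3.75, A_nv = 2.625, A_nt = 0.9375 in²; R_n = min(0.6F_uA_nv, 0.6F_yA_gv) + U_bs·F_u·A_nt = 175.9 kips → 87.9 kips.
Bolt shear governs: 40.9 kips.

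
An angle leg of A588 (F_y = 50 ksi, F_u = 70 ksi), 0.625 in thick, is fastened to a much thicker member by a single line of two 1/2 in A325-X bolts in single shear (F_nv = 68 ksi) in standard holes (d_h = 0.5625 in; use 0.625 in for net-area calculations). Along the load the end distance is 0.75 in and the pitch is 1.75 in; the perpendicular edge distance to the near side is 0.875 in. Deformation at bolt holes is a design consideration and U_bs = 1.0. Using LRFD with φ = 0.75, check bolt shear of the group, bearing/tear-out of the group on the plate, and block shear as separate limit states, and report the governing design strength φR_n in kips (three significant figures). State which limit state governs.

Bolt shear: A_b = π·0.5²/4 = 0.1963 in²; R_n = 68 × 0.1963 × 2 × 1 = 26.7 kips → 0.75 × 26.7 = 20 kips.
Bearing: edge l_c = 0.4688, r_n = 24.61 kips; interior l_c = 1.188, r_n = 52.5 kips; R_n = 24.61 + 1·52.5 = 77.11 kips → 57.8 kips.
Block shear: A_gv = 1.562, A_nv = 0.9766, A_nt = 0.3516 in²; R_n = min(0.6F_uA_nv, 0.6F_yA_gv) + U_bs·F_u·A_nt = 65.62 kips → 49.2 kips.
Bolt shear governs: 20 kips.

20 kips (bolt shear governs)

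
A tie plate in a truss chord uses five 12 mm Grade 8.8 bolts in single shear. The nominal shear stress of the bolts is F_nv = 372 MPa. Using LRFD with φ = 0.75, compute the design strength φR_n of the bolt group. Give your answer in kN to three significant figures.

A_b = π × 12² / 4 = 113.1 mm².
R_n = F_nv · A_b · n · n_s = 372 × 113.1 × 5 × 1 / 1000 = 210.4 kN.
Design strength φR_n = 0.75 × 210.4 = 158 kN.

158 kN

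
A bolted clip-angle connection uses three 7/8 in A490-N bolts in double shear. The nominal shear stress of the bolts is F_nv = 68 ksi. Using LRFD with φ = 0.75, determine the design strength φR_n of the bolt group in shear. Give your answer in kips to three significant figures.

184 kips

A_b = π × 0.875² / 4 = 0.6013 in².
R_n = F_nv · A_b · n · n_s = 68 × 0.6013 × 3 × 2 = 245.3 kips.
Design strength φR_n = 0.75 × 245.3 = 184 kips.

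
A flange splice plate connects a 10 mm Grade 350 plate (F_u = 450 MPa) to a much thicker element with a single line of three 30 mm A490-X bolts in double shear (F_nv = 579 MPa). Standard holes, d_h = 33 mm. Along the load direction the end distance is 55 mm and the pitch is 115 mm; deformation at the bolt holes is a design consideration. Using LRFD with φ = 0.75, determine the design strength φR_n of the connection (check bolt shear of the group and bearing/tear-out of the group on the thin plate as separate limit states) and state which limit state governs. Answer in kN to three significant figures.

Bolt shear: A_b = π·30²/4 = 706.9 mm²; R_n = 579 × 706.9 × 3 × 2 / 1000 = 2456 kN → 0.75 × 2456 = 1840 kN.
Bearing (1.2 l_c t F_u ≤ 2.4 d t F_u): upper limit = 2.4·30·10·450 / 1000 = 324 kN.
  Edge l_c = 55 − 33/2 = 38.5 → r_n = 207.9 kN; interior l_c = 115 − 33 = 82 → r_n = 324 kN.
  R_n,bearing = 1·207.9 + 2·324 = 855.9 kN → 0.75 × 855.9 = 642 kN.
Bearing governs: 642 kN.

642 kN (bearing governs)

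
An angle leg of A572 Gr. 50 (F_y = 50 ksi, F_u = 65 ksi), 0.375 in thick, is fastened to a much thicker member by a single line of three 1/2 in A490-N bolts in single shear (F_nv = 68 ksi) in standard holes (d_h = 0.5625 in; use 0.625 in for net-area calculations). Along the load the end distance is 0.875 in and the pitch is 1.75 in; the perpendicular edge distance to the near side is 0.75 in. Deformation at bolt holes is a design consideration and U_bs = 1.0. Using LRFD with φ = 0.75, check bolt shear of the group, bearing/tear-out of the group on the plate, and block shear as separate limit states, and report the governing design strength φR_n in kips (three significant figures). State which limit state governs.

30 kips (bolt shear governs)

Bolt shear: A_b = π·0.5²/4 = 0.1963 in²; R_n = 68 × 0.1963 × 3 × 1 = 40.06 kips → 0.75 × 40.06 = 30 kips.
Bearing: edge l_c = 0.5938, r_n = 17.37 kips; interior l_c = 1.188, r_n = 29.25 kips; R_n = 17.37 + 2·29.25 = 75.87 kips → 56.9 kips.
Block shear: A_gv = 1.641, A_nv = 1.055, A_nt = 0.1641 in²; R_n = min(0.6F_uA_nv, 0.6F_yA_gv) + U_bs·F_u·A_nt = 51.8 kips → 38.8 kips.
Bolt shear governs: 30 kips.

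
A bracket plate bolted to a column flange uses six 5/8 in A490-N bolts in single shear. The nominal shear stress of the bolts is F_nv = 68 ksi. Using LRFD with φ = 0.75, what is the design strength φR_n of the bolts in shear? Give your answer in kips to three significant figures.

A_b = π × 0.625² / 4 = 0.3068 in².
R_n = F_nv · A_b · n · n_s = 68 × 0.3068 × 6 × 1 = 125.2 kips.
Design strength φR_n = 0.75 × 125.2 = 93.9 kips.

93.9 kips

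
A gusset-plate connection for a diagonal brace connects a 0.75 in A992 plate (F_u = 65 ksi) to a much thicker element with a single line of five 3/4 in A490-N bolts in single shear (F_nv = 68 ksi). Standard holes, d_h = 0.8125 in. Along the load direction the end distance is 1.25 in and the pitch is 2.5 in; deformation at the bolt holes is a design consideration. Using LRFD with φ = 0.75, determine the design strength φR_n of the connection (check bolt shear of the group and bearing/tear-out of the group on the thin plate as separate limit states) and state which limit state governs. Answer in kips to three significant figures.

Bolt shear: A_b = π·0.75²/4 = 0.4418 in²; R_n = 68 × 0.4418 × 5 × 1 = 150.2 kips → 0.75 × 150.2 = 113 kips.
Bearing (1.2 l_c t F_u ≤ 2.4 d t F_u): upper limit = 2.4·0.75·0.75·65 = 87.75 kips.
  Edge l_c = 1.25 − 0.8125/2 = 0.8438 → r_n = 49.36 kips; interior l_c = 2.5 − 0.8125 = 1.688 → r_n = 87.75 kips.
  R_n,bearing = 1·49.36 + 4·87.75 = 400.4 kips → 0.75 × 400.4 = 300 kips.
Bolt shear governs: 113 kips.

113 kips (bolt shear governs)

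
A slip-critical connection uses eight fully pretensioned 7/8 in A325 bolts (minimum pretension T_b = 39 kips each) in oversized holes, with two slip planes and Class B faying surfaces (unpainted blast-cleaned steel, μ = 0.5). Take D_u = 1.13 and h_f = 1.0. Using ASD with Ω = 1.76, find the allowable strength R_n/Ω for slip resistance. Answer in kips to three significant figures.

R_n = μ · D_u · h_f · T_b · n_s · n_b = 0.5 × 1.13 × 1.0 × 39 × 2 × 8 = 352.6 kips.
Allowable strength R_n/Ω = 352.6 / 1.76 = 200 kips.

200 kips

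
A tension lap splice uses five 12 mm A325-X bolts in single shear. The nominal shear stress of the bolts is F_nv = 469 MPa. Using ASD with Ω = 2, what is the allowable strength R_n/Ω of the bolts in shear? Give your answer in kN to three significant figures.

A_b = π × 12² / 4 = 113.1 mm².
R_n = F_nv · A_b · n · n_s = 469 × 113.1 × 5 × 1 / 1000 = 265.2 kN.
Allowable strength R_n/Ω = 265.2 / 2 = 133 kN.

133 kN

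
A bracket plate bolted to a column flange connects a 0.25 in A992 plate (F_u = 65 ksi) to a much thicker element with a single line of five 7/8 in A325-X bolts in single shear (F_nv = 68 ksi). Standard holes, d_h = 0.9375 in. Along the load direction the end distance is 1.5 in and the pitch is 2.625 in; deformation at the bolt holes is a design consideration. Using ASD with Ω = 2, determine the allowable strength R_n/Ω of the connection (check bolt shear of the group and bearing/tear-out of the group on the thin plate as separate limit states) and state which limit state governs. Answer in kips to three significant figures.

75.9 kips (bearing governs)

Bolt shear: A_b = π·0.875²/4 = 0.6013 in²; R_n = 68 × 0.6013 × 5 × 1 = 204.4 kips → 204.4 / 2 = 102 kips.
Bearing (1.2 l_c t F_u ≤ 2.4 d t F_u): upper limit = 2.4·0.875·0.25·65 = 34.12 kips.
  Edge l_c = 1.5 − 0.9375/2 = 1.031 → r_n = 20.11 kips; interior l_c = 2.625 − 0.9375 = 1.688 → r_n = 32.91 kips.
  R_n,bearing = 1·20.11 + 4·32.91 = 151.7 kips → 151.7 / 2 = 75.9 kips.
Bearing governs: 75.9 kips.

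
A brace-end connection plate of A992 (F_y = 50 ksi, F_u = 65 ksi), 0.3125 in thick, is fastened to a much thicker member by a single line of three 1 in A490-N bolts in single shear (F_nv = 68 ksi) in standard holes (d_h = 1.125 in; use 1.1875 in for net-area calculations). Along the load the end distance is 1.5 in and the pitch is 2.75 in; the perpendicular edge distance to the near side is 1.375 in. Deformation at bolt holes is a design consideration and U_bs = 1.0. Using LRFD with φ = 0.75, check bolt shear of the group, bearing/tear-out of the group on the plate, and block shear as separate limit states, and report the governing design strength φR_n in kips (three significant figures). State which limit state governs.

48.8 kips (block shear governs)

Bolt shear: A_b = π·1²/4 = 0.7854 in²; R_n = 68 × 0.7854 × 3 × 1 = 160.2 kips → 0.75 × 160.2 = 120 kips.
Bearing: edge l_c = 0.9375, r_n = 22.85 kips; interior l_c = 1.625, r_n = 39.61 kips; R_n = 22.85 + 2·39.61 = 102.1 kips → 76.6 kips.
Block shear: A_gv = 2.188, A_nv = 1.26, A_nt = 0.2441 in²; R_n = min(0.6F_uA_nv, 0.6F_yA_gv) + U_bs·F_u·A_nt = 65 kips → 48.8 kips.
Block shear governs: 48.8 kips.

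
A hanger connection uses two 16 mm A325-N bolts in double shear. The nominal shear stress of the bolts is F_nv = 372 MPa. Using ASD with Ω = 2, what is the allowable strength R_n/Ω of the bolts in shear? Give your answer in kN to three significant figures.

A_b = π × 16² / 4 = 201.1 mm².
R_n = F_nv · A_b · n · n_s = 372 × 201.1 × 2 × 2 / 1000 = 299.2 kN.
Allowable strength R_n/Ω = 299.2 / 2 = 150 kN.

150 kN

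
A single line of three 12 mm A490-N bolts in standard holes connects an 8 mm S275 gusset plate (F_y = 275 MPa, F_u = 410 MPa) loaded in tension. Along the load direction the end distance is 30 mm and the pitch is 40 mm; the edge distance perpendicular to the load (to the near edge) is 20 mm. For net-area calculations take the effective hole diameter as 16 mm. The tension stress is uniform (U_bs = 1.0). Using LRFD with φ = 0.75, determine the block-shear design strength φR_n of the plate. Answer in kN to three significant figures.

Shear plane L_v = 30 + 2·40 = 110 mm; A_gv = 110 × 8 = 880 mm².
A_nv = (110 − 2.5·16) × 8 = 560 mm².
A_nt = (20 − 0.5·16) × 8 = 96 mm².
0.6 F_u A_nv = 137.8 kN; 0.6 F_y A_gv = 145.2 kN → shear rupture governs the shear term.
R_n = 137.8 + 1.0 × 410 × 96 / 1000 = 177.1 kN.
Design strength φR_n = 0.75 × 177.1 = 133 kN.

133 kN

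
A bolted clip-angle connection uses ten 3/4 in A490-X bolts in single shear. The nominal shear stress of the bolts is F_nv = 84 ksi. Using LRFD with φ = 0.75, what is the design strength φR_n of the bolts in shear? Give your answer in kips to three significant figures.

A_b = π × 0.75² / 4 = 0.4418 in².
R_n = F_nv · A_b · n · n_s = 84 × 0.4418 × 10 × 1 = 371.1 kips.
Design strength φR_n = 0.75 × 371.1 = 278 kips.

278 kips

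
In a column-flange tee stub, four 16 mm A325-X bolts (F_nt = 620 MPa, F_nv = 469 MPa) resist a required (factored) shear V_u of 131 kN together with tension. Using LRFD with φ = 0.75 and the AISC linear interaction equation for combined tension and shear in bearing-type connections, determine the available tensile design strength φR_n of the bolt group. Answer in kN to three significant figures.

A_b = π·16²/4 = 201.1 mm²; f_rv = 131 × 1000 / (4 × 201.1) = 162.9 MPa.
F'_nt = 1.3 F_nt − (F_nt / φF_nv) f_rv = 1.3·620 − (620/(0.75·469))·162.9 = 518.9 MPa, capped at F_nt → F'_nt = 518.9 MPa.
R_n = F'_nt · A_b · n = 518.9 × 201.1 × 4 / 1000 = 417.3 kN.
Design strength φR_n = 0.75 × 417.3 = 313 kN.

313 kN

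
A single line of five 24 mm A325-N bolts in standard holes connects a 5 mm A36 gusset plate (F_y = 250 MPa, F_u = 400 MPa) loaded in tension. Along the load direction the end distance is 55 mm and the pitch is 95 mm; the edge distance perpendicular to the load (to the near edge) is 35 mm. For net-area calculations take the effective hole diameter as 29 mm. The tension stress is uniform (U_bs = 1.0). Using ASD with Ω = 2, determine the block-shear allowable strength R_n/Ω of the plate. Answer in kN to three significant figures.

Shear plane L_v = 55 + 4·95 = 435 mm; A_gv = 435 × 5 = 2175 mm².
A_nv = (435 − 4.5·29) × 5 = 1522 mm².
A_nt = (35 − 0.5·29) × 5 = 102.5 mm².
0.6 F_u A_nv = 365.4 kN; 0.6 F_y A_gv = 326.2 kN → shear yielding governs the shear term.
R_n = 326.2 + 1.0 × 400 × 102.5 / 1000 = 367.2 kN.
Allowable strength R_n/Ω = 367.2 / 2 = 184 kN.

184 kN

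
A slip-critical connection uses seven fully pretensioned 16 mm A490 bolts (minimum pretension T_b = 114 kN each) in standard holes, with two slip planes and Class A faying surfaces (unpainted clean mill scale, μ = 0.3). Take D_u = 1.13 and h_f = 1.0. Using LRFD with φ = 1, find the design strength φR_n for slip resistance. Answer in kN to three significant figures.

541 kN

R_n = μ · D_u · h_f · T_b · n_s · n_b = 0.3 × 1.13 × 1.0 × 114 × 2 × 7 = 541 kN.
Design strength φR_n = 1 × 541 = 541 kN.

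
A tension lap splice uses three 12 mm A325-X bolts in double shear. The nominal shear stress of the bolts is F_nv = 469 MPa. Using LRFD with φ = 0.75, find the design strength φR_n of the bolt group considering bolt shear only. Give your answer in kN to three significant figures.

A_b = π × 12² / 4 = 113.1 mm².
R_n = F_nv · A_b · n · n_s = 469 × 113.1 × 3 × 2 / 1000 = 318.3 kN.
Design strength φR_n = 0.75 × 318.3 = 239 kN.

239 kN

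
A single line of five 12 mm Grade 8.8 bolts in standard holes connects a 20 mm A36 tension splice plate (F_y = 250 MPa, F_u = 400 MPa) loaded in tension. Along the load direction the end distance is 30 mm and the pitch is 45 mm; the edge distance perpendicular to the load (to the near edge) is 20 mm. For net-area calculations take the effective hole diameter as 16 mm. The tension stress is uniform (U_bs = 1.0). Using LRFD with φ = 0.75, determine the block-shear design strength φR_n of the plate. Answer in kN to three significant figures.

544 kN

Shear plane L_v = 30 + 4·45 = 210 mm; A_gv = 210 × 20 = 4200 mm².
A_nv = (210 − 4.5·16) × 20 = 2760 mm².
A_nt = (20 − 0.5·16) × 20 = 240 mm².
0.6 F_u A_nv = 662.4 kN; 0.6 F_y A_gv = 630 kN → shear yielding governs the shear term.
R_n = 630 + 1.0 × 400 × 240 / 1000 = 726 kN.
Design strength φR_n = 0.75 × 726 = 544 kN.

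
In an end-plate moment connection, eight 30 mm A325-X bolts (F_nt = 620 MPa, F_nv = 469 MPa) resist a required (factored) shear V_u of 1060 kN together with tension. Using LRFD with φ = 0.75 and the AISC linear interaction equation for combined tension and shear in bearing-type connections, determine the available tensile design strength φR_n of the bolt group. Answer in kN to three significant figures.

2020 kN

A_b = π·30²/4 = 706.9 mm²; f_rv = 1060 × 1000 / (8 × 706.9) = 187.4 MPa.
F'_nt = 1.3 F_nt − (F_nt / φF_nv) f_rv = 1.3·620 − (620/(0.75·469))·187.4 = 475.6 MPa, capped at F_nt → F'_nt = 475.6 MPa.
R_n = F'_nt · A_b · n = 475.6 × 706.9 × 8 / 1000 = 2689 kN.
Design strength φR_n = 0.75 × 2689 = 2020 kN.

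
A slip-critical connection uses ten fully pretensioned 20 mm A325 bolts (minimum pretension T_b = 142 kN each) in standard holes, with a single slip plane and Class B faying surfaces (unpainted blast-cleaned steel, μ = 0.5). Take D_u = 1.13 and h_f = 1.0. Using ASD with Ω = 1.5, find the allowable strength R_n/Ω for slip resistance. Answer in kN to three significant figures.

R_n = μ · D_u · h_f · T_b · n_s · n_b = 0.5 × 1.13 × 1.0 × 142 × 1 × 10 = 802.3 kN.
Allowable strength R_n/Ω = 802.3 / 1.5 = 535 kN.

535 kN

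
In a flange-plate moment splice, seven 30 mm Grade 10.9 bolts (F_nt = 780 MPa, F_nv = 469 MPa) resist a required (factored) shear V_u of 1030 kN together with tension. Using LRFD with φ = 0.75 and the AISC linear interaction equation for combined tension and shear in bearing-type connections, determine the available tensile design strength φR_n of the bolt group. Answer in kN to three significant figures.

2050 kN

A_b = π·30²/4 = 706.9 mm²; f_rv = 1030 × 1000 / (7 × 706.9) = 208.2 MPa.
F'_nt = 1.3 F_nt − (F_nt / φF_nv) f_rv = 1.3·780 − (780/(0.75·469))·208.2 = 552.4 MPa, capped at F_nt → F'_nt = 552.4 MPa.
R_n = F'_nt · A_b · n = 552.4 × 706.9 × 7 / 1000 = 2733 kN.
Design strength φR_n = 0.75 × 2733 = 2050 kN.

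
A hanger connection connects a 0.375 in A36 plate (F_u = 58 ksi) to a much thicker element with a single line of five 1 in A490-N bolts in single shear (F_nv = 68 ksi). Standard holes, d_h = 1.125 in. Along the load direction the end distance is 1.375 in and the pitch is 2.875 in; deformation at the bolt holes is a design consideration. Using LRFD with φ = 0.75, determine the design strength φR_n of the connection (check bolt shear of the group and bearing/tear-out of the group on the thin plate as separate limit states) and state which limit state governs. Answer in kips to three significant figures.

153 kips (bearing governs)

Bolt shear: A_b = π·1²/4 = 0.7854 in²; R_n = 68 × 0.7854 × 5 × 1 = 267 kips → 0.75 × 267 = 200 kips.
Bearing (1.2 l_c t F_u ≤ 2.4 d t F_u): upper limit = 2.4·1·0.375·58 = 52.2 kips.
  Edge l_c = 1.375 − 1.125/2 = 0.8125 → r_n = 21.21 kips; interior l_c = 2.875 − 1.125 = 1.75 → r_n = 45.68 kips.
  R_n,bearing = 1·21.21 + 4·45.68 = 203.9 kips → 0.75 × 203.9 = 153 kips.
Bearing governs: 153 kips.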